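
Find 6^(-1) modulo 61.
51

Using Extended Euclidean Algorithm:
gcd(6, 61) = 1
Bezout coefficients: 6 × -10 + 61 × 1 = 1
So 6 × -10 ≡ 1 (mod 61)
The inverse is -10 mod 61 = 51
Verification: 6 × 51 = 306 = 5 × 61 + 1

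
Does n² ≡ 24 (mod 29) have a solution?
By Euler's criterion: 24^{14} ≡ 1 (mod 29). Since this equals 1, 24 is a QR.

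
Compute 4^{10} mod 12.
4

Using successive squaring:
Binary expansion of 10: 1010
Powers of 4 mod 12 (each is the square of the previous):
  4^1 ≡ 4 (mod 12)
  4^2 ≡ 4² = 16 ≡ 4 (mod 12)
  4^4 ≡ 4² = 16 ≡ 4 (mod 12)
  4^8 ≡ 4² = 16 ≡ 4 (mod 12)
10 = 8 + 2, so 4^10 = 4^8 × 4^2 ≡ 4 × 4 (mod 12)
Multiplying step by step:
  4 × 4 = 16 ≡ 4 (mod 12)
Result: 4^10 ≡ 4 (mod 12)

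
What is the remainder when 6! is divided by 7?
By Wilson's theorem, (6)! ≡ -1 ≡ 6 (mod 7)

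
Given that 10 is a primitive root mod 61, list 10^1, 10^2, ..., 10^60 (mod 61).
g^1, g^2, ..., g^{60} mod 61: {10, 39, 24, 57, 21, 27, 26, 16, 38, 14, 18, 58, 31, 5, 50, 12, 59, 41, 44, 13, 8, 19, 7, 9, 29, 46, 33, 25, 6, 60, 51, 22, 37, 4, 40, 34, 35, 45, 23, 47, 43, 3, 30, 56, 11, 49, 2, 20, 17, 48, 53, 42, 54, 52, 32, 15, 28, 36, 55, 1}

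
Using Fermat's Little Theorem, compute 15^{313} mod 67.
64

By Fermat's Little Theorem, a^(p-1) ≡ 1 (mod p) for prime p and gcd(a, p) = 1
Here p = 67, so 15^66 ≡ 1 (mod 67)
We can reduce the exponent: 313 mod 66 = 49
So 15^313 ≡ 15^49 (mod 67)
Computing: 15^49 mod 67 = 64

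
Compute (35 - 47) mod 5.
3

(35 - 47) = -12
-12 mod 5 = 3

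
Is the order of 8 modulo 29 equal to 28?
Yes, ord_29(8) = 28.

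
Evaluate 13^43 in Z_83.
Using repeated squaring. 43 = 32 + 8 + 2 + 1 (binary 101011). Repeated squaring mod 83: 13^1 ≡ 13; 13^2 ≡ 13² = 169 ≡ 3; 13^4 ≡ 3² = 9 ≡ 9; 13^8 ≡ 9² = 81 ≡ 81; 13^16 ≡ 81² = 6561 ≡ 4; 13^32 ≡ 4² = 16 ≡ 16. Multiply: 13^43 = 13^32 × 13^8 × 13^2 × 13^1 ≡ 16 × 81 × 3 × 13 (mod 83): 16 × 81 = 1296 ≡ 51; 51 × 3 = 153 ≡ 70; 70 × 13 = 910 ≡ 80. So 13^43 ≡ 80 (mod 83).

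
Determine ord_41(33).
Powers of 33 mod 41: 33^1≡33, 33^2≡23, 33^3≡21, 33^4≡37, 33^5≡32, 33^6≡31, 33^7≡39, 33^8≡16, 33^9≡36, 33^10≡40, 33^11≡8, 33^12≡18, 33^13≡20, 33^14≡4, 33^15≡9, 33^16≡10, 33^17≡2, 33^18≡25, 33^19≡5, 33^20≡1. Order = 20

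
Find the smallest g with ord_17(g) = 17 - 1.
p - 1 = 16 has prime divisors 2. h is a primitive root mod 17 iff h^(16/q) ≢ 1 (mod 17) for each such q.
h = 2: 2^8 ≡ 1 (mod 17); 2^8 ≡ 1, so not a primitive root.
h = 3: 3^8 ≡ 16 (mod 17); none is 1, so 3 has order 16 and is a primitive root.
The smallest primitive root mod 17 is g = 3.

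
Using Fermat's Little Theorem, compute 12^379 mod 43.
By Fermat: 12^{42} ≡ 1 (mod 43). 379 ≡ 1 (mod 42). So 12^{379} ≡ 12^{1} ≡ 12 (mod 43)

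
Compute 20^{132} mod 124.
16

Using successive squaring:
Binary expansion of 132: 10000100
Powers of 20 mod 124 (each is the square of the previous):
  20^1 ≡ 20 (mod 124)
  20^2 ≡ 20² = 400 ≡ 28 (mod 124)
  20^4 ≡ 28² = 784 ≡ 40 (mod 124)
  20^8 ≡ 40² = 1600 ≡ 112 (mod 124)
  20^16 ≡ 112² = 12544 ≡ 20 (mod 124)
  20^32 ≡ 20² = 400 ≡ 28 (mod 124)
  20^64 ≡ 28² = 784 ≡ 40 (mod 124)
  20^128 ≡ 40² = 1600 ≡ 112 (mod 124)
132 = 128 + 4, so 20^132 = 20^128 × 20^4 ≡ 112 × 40 (mod 124)
Multiplying step by step:
  112 × 40 = 4480 ≡ 16 (mod 124)
Result: 20^132 ≡ 16 (mod 124)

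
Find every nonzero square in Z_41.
QRs mod 41: {1, 2, 4, 5, 8, 9, 10, 16, 18, 20, 21, 23, 25, 31, 32, 33, 36, 37, 39, 40}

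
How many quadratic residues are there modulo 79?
For prime 79, there are (p-1)/2 = (79-1)/2 = 39 quadratic residues (excluding 0).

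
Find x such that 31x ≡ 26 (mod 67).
3

Since gcd(31, 67) = 1 divides 26, a solution exists.
Multiply both sides by the inverse of 31 mod 67:
  31^(-1) mod 67 = 13
  x ≡ 13 × 26 ≡ 338 ≡ 3 (mod 67)
Verification: 31 × 3 = 93 = 1 × 67 + 26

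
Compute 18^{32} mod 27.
0

Using successive squaring:
Binary expansion of 32: 100000
Powers of 18 mod 27 (each is the square of the previous):
  18^1 ≡ 18 (mod 27)
  18^2 ≡ 18² = 324 ≡ 0 (mod 27)
  18^4 ≡ 0² = 0 ≡ 0 (mod 27)
  18^8 ≡ 0² = 0 ≡ 0 (mod 27)
  18^16 ≡ 0² = 0 ≡ 0 (mod 27)
  18^32 ≡ 0² = 0 ≡ 0 (mod 27)
32 is a power of 2, so 18^32 is the last square: ≡ 0 (mod 27)
Result: 18^32 ≡ 0 (mod 27)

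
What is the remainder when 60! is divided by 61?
By Wilson's theorem, (60)! ≡ -1 ≡ 60 (mod 61)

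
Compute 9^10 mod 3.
9 ≡ 0 (mod 3). 10 = 8 + 2 (binary 1010). Repeated squaring mod 3: 0^1 ≡ 0; 0^2 ≡ 0² = 0 ≡ 0; 0^4 ≡ 0² = 0 ≡ 0; 0^8 ≡ 0² = 0 ≡ 0. Multiply: 9^10 ≡ 0^8 × 0^2 ≡ 0 × 0 (mod 3): 0 × 0 = 0 ≡ 0. So 9^10 ≡ 0 (mod 3).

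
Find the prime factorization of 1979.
1979

Divide by primes starting from smallest:
1979 ÷ 1979 = 1

1979 = 1979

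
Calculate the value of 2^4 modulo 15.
4 = 4 (binary 100). Repeated squaring mod 15: 2^1 ≡ 2; 2^2 ≡ 2² = 4 ≡ 4; 2^4 ≡ 4² = 16 ≡ 1. So 2^4 ≡ 1 (mod 15).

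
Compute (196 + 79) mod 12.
11

(196 + 79) = 275
275 mod 12 = 11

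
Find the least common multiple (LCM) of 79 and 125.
9875

First find GCD(79, 125) using the Euclidean algorithm:
79 = 0 × 125 + 79
125 = 1 × 79 + 46
79 = 1 × 46 + 33
46 = 1 × 33 + 13
33 = 2 × 13 + 7
13 = 1 × 7 + 6
7 = 1 × 6 + 1
6 = 6 × 1 + 0
GCD(79, 125) = 1

LCM formula: LCM(a, b) = (a × b) / GCD(a, b)
LCM(79, 125) = (79 × 125) / 1
LCM(79, 125) = 9875 / 1
LCM(79, 125) = 9875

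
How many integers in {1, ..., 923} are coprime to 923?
840

Prime factorization: 923 = 13 × 71
Using the formula φ(n) = n × Π(1 - 1/p) for each prime factor p:
φ(923) = 923 × (1 - 1/13) × (1 - 1/71)
φ(923) = 840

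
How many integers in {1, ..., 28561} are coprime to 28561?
26364

Prime factorization: 28561 = 13^4
Using the formula φ(n) = n × Π(1 - 1/p) for each prime factor p:
φ(28561) = 28561 × (1 - 1/13)
φ(28561) = 26364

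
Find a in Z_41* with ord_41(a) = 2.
40 has order 2 mod 41 since 40^{2} ≡ 1 (mod 41) and no smaller power works.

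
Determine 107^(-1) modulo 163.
107^(-1) ≡ 32 (mod 163). Verification: 107 × 32 = 3424 ≡ 1 (mod 163)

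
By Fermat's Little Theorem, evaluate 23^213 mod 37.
By Fermat: 23^{36} ≡ 1 (mod 37). 213 = 5×36 + 33. So 23^{213} ≡ 23^{33} ≡ 6 (mod 37)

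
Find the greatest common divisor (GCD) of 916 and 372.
4

Using the Euclidean algorithm:
916 = 2 × 372 + 172
372 = 2 × 172 + 28
172 = 6 × 28 + 4
28 = 7 × 4 + 0

GCD(916, 372) = 4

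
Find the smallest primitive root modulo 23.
p - 1 = 22 has prime divisors 2, 11. h is a primitive root mod 23 iff h^(22/q) ≢ 1 (mod 23) for each such q.
h = 2: 2^11 ≡ 1, 2^2 ≡ 4 (mod 23); 2^11 ≡ 1, so not a primitive root.
h = 3: 3^11 ≡ 1, 3^2 ≡ 9 (mod 23); 3^11 ≡ 1, so not a primitive root.
h = 4: 4^11 ≡ 1, 4^2 ≡ 16 (mod 23); 4^11 ≡ 1, so not a primitive root.
h = 5: 5^11 ≡ 22, 5^2 ≡ 2 (mod 23); none is 1, so 5 has order 22 and is a primitive root.
The smallest primitive root mod 23 is g = 5.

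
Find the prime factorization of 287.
7 × 41

Divide by primes starting from smallest:
287 ÷ 7 = 41
41 ÷ 41 = 1

287 = 7 × 41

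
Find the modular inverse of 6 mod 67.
6^(-1) ≡ 56 (mod 67). Verification: 6 × 56 = 336 ≡ 1 (mod 67)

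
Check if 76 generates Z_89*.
p - 1 = 88 has prime divisors 2, 11. Check 76^(88/q) mod 89 for each: 76^(88/2) = 76^44 ≡ 88, 76^(88/11) = 76^8 ≡ 64 (mod 89). None of these is 1, so 76 has order 88 = φ(89), so it is a primitive root mod 89.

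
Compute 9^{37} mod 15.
9

Using successive squaring:
Binary expansion of 37: 100101
Powers of 9 mod 15 (each is the square of the previous):
  9^1 ≡ 9 (mod 15)
  9^2 ≡ 9² = 81 ≡ 6 (mod 15)
  9^4 ≡ 6² = 36 ≡ 6 (mod 15)
  9^8 ≡ 6² = 36 ≡ 6 (mod 15)
  9^16 ≡ 6² = 36 ≡ 6 (mod 15)
  9^32 ≡ 6² = 36 ≡ 6 (mod 15)
37 = 32 + 4 + 1, so 9^37 = 9^32 × 9^4 × 9^1 ≡ 6 × 6 × 9 (mod 15)
Multiplying step by step:
  6 × 6 = 36 ≡ 6 (mod 15)
  6 × 9 = 54 ≡ 9 (mod 15)
Result: 9^37 ≡ 9 (mod 15)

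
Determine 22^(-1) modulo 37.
22^(-1) ≡ 32 (mod 37). Verification: 22 × 32 = 704 ≡ 1 (mod 37)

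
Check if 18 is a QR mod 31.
By Euler's criterion: 18^{15} ≡ 1 (mod 31). Since this equals 1, 18 is a QR.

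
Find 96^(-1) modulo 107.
68

Using Extended Euclidean Algorithm:
gcd(96, 107) = 1
Bezout coefficients: 96 × -39 + 107 × 35 = 1
So 96 × -39 ≡ 1 (mod 107)
The inverse is -39 mod 107 = 68
Verification: 96 × 68 = 6528 = 61 × 107 + 1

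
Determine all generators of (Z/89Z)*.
Primitive roots mod 89: {3, 6, 7, 13, 14, 15, 19, 23, 24, 26, 27, 28, 29, 30, 31, 33, 35, 38, 41, 43, 46, 48, 51, 54, 56, 58, 59, 60, 61, 62, 63, 65, 66, 70, 74, 75, 76, 82, 83, 86}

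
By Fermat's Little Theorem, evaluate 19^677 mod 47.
By Fermat: 19^{46} ≡ 1 (mod 47). 677 ≡ 33 (mod 46). So 19^{677} ≡ 19^{33} ≡ 43 (mod 47)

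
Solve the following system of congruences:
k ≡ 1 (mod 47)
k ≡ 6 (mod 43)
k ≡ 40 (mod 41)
57153

Using the Chinese Remainder Theorem:
M = product of moduli = 82861
For equation 1: M_1 = 1763, 1763 ≡ 24 (mod 47), inverse of 1763 mod 47 is 2 (check: 24 × 2 = 48 ≡ 1 (mod 47))
For equation 2: M_2 = 1927, 1927 ≡ 35 (mod 43), inverse of 1927 mod 43 is 16 (check: 35 × 16 = 560 ≡ 1 (mod 43))
For equation 3: M_3 = 2021, 2021 ≡ 12 (mod 41), inverse of 2021 mod 41 is 24 (check: 12 × 24 = 288 ≡ 1 (mod 41))
Combine: k ≡ Σ r_i×M_i×(M_i⁻¹ mod m_i) = 1×1763×2 + 6×1927×16 + 40×2021×24 = 3526 + 184992 + 1940160 = 2128678
2128678 mod 82861 = 57153
k ≡ 57153 (mod 82861)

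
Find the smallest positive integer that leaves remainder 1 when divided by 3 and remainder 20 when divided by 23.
M = 3 × 23 = 69. M₁ = 23, y₁ ≡ 2 (mod 3). M₂ = 3, y₂ ≡ 8 (mod 23). x = 1×23×2 + 20×3×8 ≡ 43 (mod 69). The smallest positive such number is 43.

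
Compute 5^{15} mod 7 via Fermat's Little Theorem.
6

By Fermat's Little Theorem, a^(p-1) ≡ 1 (mod p) for prime p and gcd(a, p) = 1
Here p = 7, so 5^6 ≡ 1 (mod 7)
We can reduce the exponent: 15 mod 6 = 3
So 5^15 ≡ 5^3 (mod 7)
Computing: 5^3 mod 7 = 6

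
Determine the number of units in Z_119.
96

Prime factorization: 119 = 7 × 17
Using the formula φ(n) = n × Π(1 - 1/p) for each prime factor p:
φ(119) = 119 × (1 - 1/7) × (1 - 1/17)
φ(119) = 96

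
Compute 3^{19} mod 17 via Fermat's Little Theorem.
10

By Fermat's Little Theorem, a^(p-1) ≡ 1 (mod p) for prime p and gcd(a, p) = 1
Here p = 17, so 3^16 ≡ 1 (mod 17)
We can reduce the exponent: 19 mod 16 = 3
So 3^19 ≡ 3^3 (mod 17)
Computing: 3^3 mod 17 = 10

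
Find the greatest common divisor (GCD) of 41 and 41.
41

Using the Euclidean algorithm:
41 = 1 × 41 + 0

GCD(41, 41) = 41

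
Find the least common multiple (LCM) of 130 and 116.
7540

First find GCD(130, 116) using the Euclidean algorithm:
130 = 1 × 116 + 14
116 = 8 × 14 + 4
14 = 3 × 4 + 2
4 = 2 × 2 + 0
GCD(130, 116) = 2

LCM formula: LCM(a, b) = (a × b) / GCD(a, b)
LCM(130, 116) = (130 × 116) / 2
LCM(130, 116) = 15080 / 2
LCM(130, 116) = 7540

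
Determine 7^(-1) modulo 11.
7^(-1) ≡ 8 (mod 11). Verification: 7 × 8 = 56 ≡ 1 (mod 11)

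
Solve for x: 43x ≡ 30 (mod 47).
16

Since gcd(43, 47) = 1 divides 30, a solution exists.
Multiply both sides by the inverse of 43 mod 47:
  43^(-1) mod 47 = 35
  x ≡ 35 × 30 ≡ 1050 ≡ 16 (mod 47)
Verification: 43 × 16 = 688 = 14 × 47 + 30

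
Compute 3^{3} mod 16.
11

Using successive squaring:
Binary expansion of 3: 11
Powers of 3 mod 16 (each is the square of the previous):
  3^1 ≡ 3 (mod 16)
  3^2 ≡ 3² = 9 ≡ 9 (mod 16)
3 = 2 + 1, so 3^3 = 3^2 × 3^1 ≡ 9 × 3 (mod 16)
Multiplying step by step:
  9 × 3 = 27 ≡ 11 (mod 16)
Result: 3^3 ≡ 11 (mod 16)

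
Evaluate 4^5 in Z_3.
4 ≡ 1 (mod 3). 5 = 4 + 1 (binary 101). Repeated squaring mod 3: 1^1 ≡ 1; 1^2 ≡ 1² = 1 ≡ 1; 1^4 ≡ 1² = 1 ≡ 1. Multiply: 4^5 ≡ 1^4 × 1^1 ≡ 1 × 1 (mod 3): 1 × 1 = 1 ≡ 1. So 4^5 ≡ 1 (mod 3).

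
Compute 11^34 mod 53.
Using repeated squaring. 34 = 32 + 2 (binary 100010). Repeated squaring mod 53: 11^1 ≡ 11; 11^2 ≡ 11² = 121 ≡ 15; 11^4 ≡ 15² = 225 ≡ 13; 11^8 ≡ 13² = 169 ≡ 10; 11^16 ≡ 10² = 100 ≡ 47; 11^32 ≡ 47² = 2209 ≡ 36. Multiply: 11^34 = 11^32 × 11^2 ≡ 36 × 15 (mod 53): 36 × 15 = 540 ≡ 10. So 11^34 ≡ 10 (mod 53).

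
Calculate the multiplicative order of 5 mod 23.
Powers of 5 mod 23: 5^1≡5, 5^2≡2, 5^3≡10, 5^4≡4, 5^5≡20, 5^6≡8, 5^7≡17, 5^8≡16, 5^9≡11, 5^10≡9, 5^11≡22, 5^12≡18, 5^13≡21, 5^14≡13, 5^15≡19, 5^16≡3, 5^17≡15, 5^18≡6, 5^19≡7, 5^20≡12, 5^21≡14, 5^22≡1. Order = 22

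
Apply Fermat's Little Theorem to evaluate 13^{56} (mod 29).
1

By Fermat's Little Theorem, a^(p-1) ≡ 1 (mod p) for prime p and gcd(a, p) = 1
Here p = 29, so 13^28 ≡ 1 (mod 29)
We can reduce the exponent: 56 mod 28 = 0
So 13^56 ≡ 13^0 (mod 29)
Computing: 13^0 mod 29 = 1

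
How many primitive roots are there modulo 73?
24

The number of primitive roots modulo p is φ(p-1) = φ(72)
φ(72) = 24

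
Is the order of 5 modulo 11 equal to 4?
No, the actual order is 5, not 4.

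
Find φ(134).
66

Prime factorization: 134 = 2 × 67
Using the formula φ(n) = n × Π(1 - 1/p) for each prime factor p:
φ(134) = 134 × (1 - 1/2) × (1 - 1/67)
φ(134) = 66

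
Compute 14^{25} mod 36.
32

Using successive squaring:
Binary expansion of 25: 11001
Powers of 14 mod 36 (each is the square of the previous):
  14^1 ≡ 14 (mod 36)
  14^2 ≡ 14² = 196 ≡ 16 (mod 36)
  14^4 ≡ 16² = 256 ≡ 4 (mod 36)
  14^8 ≡ 4² = 16 ≡ 16 (mod 36)
  14^16 ≡ 16² = 256 ≡ 4 (mod 36)
25 = 16 + 8 + 1, so 14^25 = 14^16 × 14^8 × 14^1 ≡ 4 × 16 × 14 (mod 36)
Multiplying step by step:
  4 × 16 = 64 ≡ 28 (mod 36)
  28 × 14 = 392 ≡ 32 (mod 36)
Result: 14^25 ≡ 32 (mod 36)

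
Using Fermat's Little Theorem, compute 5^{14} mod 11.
9

By Fermat's Little Theorem, a^(p-1) ≡ 1 (mod p) for prime p and gcd(a, p) = 1
Here p = 11, so 5^10 ≡ 1 (mod 11)
We can reduce the exponent: 14 mod 10 = 4
So 5^14 ≡ 5^4 (mod 11)
Computing: 5^4 mod 11 = 9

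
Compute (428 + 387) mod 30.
5

(428 + 387) = 815
815 mod 30 = 5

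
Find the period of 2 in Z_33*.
Powers of 2 mod 33: 2^1≡2, 2^2≡4, 2^3≡8, 2^4≡16, 2^5≡32, 2^6≡31, 2^7≡29, 2^8≡25, 2^9≡17, 2^10≡1. Order = 10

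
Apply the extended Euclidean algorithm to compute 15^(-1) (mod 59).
Extended GCD: 15(4) + 59(-1) = 1. So 15^(-1) ≡ 4 ≡ 4 (mod 59). Verify: 15 × 4 = 60 ≡ 1 (mod 59)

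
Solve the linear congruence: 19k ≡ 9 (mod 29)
2

Since gcd(19, 29) = 1 divides 9, a solution exists.
Multiply both sides by the inverse of 19 mod 29:
  19^(-1) mod 29 = 26
  x ≡ 26 × 9 ≡ 234 ≡ 2 (mod 29)
Verification: 19 × 2 = 38 = 1 × 29 + 9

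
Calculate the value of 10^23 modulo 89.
Using repeated squaring. 23 = 16 + 4 + 2 + 1 (binary 10111). Repeated squaring mod 89: 10^1 ≡ 10; 10^2 ≡ 10² = 100 ≡ 11; 10^4 ≡ 11² = 121 ≡ 32; 10^8 ≡ 32² = 1024 ≡ 45; 10^16 ≡ 45² = 2025 ≡ 67. Multiply: 10^23 = 10^16 × 10^4 × 10^2 × 10^1 ≡ 67 × 32 × 11 × 10 (mod 89): 67 × 32 = 2144 ≡ 8; 8 × 11 = 88 ≡ 88; 88 × 10 = 880 ≡ 79. So 10^23 ≡ 79 (mod 89).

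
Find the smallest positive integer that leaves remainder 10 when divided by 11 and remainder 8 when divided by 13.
M = 11 × 13 = 143. M₁ = 13, y₁ ≡ 6 (mod 11). M₂ = 11, y₂ ≡ 6 (mod 13). z = 10×13×6 + 8×11×6 ≡ 21 (mod 143). The smallest positive such number is 21.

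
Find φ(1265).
880

Prime factorization: 1265 = 5 × 11 × 23
Using the formula φ(n) = n × Π(1 - 1/p) for each prime factor p:
φ(1265) = 1265 × (1 - 1/5) × (1 - 1/11) × (1 - 1/23)
φ(1265) = 880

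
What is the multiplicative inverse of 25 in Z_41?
25^(-1) ≡ 23 (mod 41). Verification: 25 × 23 = 575 ≡ 1 (mod 41)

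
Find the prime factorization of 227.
227

Divide by primes starting from smallest:
227 ÷ 227 = 1

227 = 227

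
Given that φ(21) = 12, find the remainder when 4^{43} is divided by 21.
By Euler: 4^{12} ≡ 1 (mod 21) since gcd(4, 21) = 1. 43 = 3×12 + 7. So 4^{43} ≡ 4^{7} ≡ 4 (mod 21)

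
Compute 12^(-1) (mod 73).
12^(-1) ≡ 67 (mod 73). Verification: 12 × 67 = 804 ≡ 1 (mod 73)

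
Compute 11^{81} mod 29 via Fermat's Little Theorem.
19

By Fermat's Little Theorem, a^(p-1) ≡ 1 (mod p) for prime p and gcd(a, p) = 1
Here p = 29, so 11^28 ≡ 1 (mod 29)
We can reduce the exponent: 81 mod 28 = 25
So 11^81 ≡ 11^25 (mod 29)
Computing: 11^25 mod 29 = 19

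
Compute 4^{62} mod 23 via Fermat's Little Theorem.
8

By Fermat's Little Theorem, a^(p-1) ≡ 1 (mod p) for prime p and gcd(a, p) = 1
Here p = 23, so 4^22 ≡ 1 (mod 23)
We can reduce the exponent: 62 mod 22 = 18
So 4^62 ≡ 4^18 (mod 23)
Computing: 4^18 mod 23 = 8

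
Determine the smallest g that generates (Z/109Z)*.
6

A primitive root g modulo p has order p-1 = 108
Prime divisors of 108: [2, 3]
g is a primitive root iff g^(108/q) ≢ 1 (mod 109) for each prime divisor q
Testing small values:
  g = 2: 2^54 ≡ 108, 2^36 ≡ 1 (mod 109) → 2^36 ≡ 1, not primitive root
  g = 3: 3^54 ≡ 1, 3^36 ≡ 63 (mod 109) → 3^54 ≡ 1, not primitive root
  g = 4: 4^54 ≡ 1, 4^36 ≡ 1 (mod 109) → 4^54 ≡ 1, not primitive root
  g = 5: 5^54 ≡ 1, 5^36 ≡ 63 (mod 109) → 5^54 ≡ 1, not primitive root
  g = 6: 6^54 ≡ 108, 6^36 ≡ 63 (mod 109) → none is 1, primitive root!
The smallest primitive root is 6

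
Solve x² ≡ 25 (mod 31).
The square roots of 25 mod 31 are 5 and 26. Verify: 5² = 25 ≡ 25 (mod 31)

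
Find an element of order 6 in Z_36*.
5 has order 6 mod 36 since 5^{6} ≡ 1 (mod 36) and no smaller power works.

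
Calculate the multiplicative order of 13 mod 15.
Powers of 13 mod 15: 13^1≡13, 13^2≡4, 13^3≡7, 13^4≡1. Order = 4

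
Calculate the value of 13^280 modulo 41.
Using Fermat: 13^{40} ≡ 1 (mod 41). 280 ≡ 0 (mod 40). So 13^{280} ≡ 13^{0} ≡ 1 (mod 41)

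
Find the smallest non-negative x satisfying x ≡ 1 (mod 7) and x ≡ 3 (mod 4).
M = 7 × 4 = 28. M₁ = 4, y₁ ≡ 2 (mod 7). M₂ = 7, y₂ ≡ 3 (mod 4). x = 1×4×2 + 3×7×3 ≡ 15 (mod 28)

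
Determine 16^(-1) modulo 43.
16^(-1) ≡ 35 (mod 43). Verification: 16 × 35 = 560 ≡ 1 (mod 43)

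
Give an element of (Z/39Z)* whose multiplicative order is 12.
2 has order 12 mod 39 since 2^{12} ≡ 1 (mod 39) and no smaller power works.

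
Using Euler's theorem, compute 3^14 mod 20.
By Euler: 3^{8} ≡ 1 (mod 20) since gcd(3, 20) = 1. 14 = 1×8 + 6. So 3^{14} ≡ 3^{6} ≡ 9 (mod 20)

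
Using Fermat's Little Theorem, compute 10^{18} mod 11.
1

By Fermat's Little Theorem, a^(p-1) ≡ 1 (mod p) for prime p and gcd(a, p) = 1
Here p = 11, so 10^10 ≡ 1 (mod 11)
We can reduce the exponent: 18 mod 10 = 8
So 10^18 ≡ 10^8 (mod 11)
Computing: 10^8 mod 11 = 1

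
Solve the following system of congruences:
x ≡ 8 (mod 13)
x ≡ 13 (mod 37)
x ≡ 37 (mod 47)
17662

Using the Chinese Remainder Theorem:
M = product of moduli = 22607
For equation 1: M_1 = 1739, 1739 ≡ 10 (mod 13), inverse of 1739 mod 13 is 4 (check: 10 × 4 = 40 ≡ 1 (mod 13))
For equation 2: M_2 = 611, 611 ≡ 19 (mod 37), inverse of 611 mod 37 is 2 (check: 19 × 2 = 38 ≡ 1 (mod 37))
For equation 3: M_3 = 481, 481 ≡ 11 (mod 47), inverse of 481 mod 47 is 30 (check: 11 × 30 = 330 ≡ 1 (mod 47))
Combine: x ≡ Σ r_i×M_i×(M_i⁻¹ mod m_i) = 8×1739×4 + 13×611×2 + 37×481×30 = 55648 + 15886 + 533910 = 605444
605444 mod 22607 = 17662
x ≡ 17662 (mod 22607)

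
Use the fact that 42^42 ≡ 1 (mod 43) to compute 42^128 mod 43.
By Fermat: 42^{42} ≡ 1 (mod 43). 128 = 3×42 + 2. So 42^{128} ≡ 42^{2} ≡ 1 (mod 43)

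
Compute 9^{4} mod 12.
9

Using successive squaring:
Binary expansion of 4: 100
Powers of 9 mod 12 (each is the square of the previous):
  9^1 ≡ 9 (mod 12)
  9^2 ≡ 9² = 81 ≡ 9 (mod 12)
  9^4 ≡ 9² = 81 ≡ 9 (mod 12)
4 is a power of 2, so 9^4 is the last square: ≡ 9 (mod 12)
Result: 9^4 ≡ 9 (mod 12)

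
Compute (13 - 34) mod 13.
5

(13 - 34) = -21
-21 mod 13 = 5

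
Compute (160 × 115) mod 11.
8

(160 × 115) = 18400
18400 mod 11 = 8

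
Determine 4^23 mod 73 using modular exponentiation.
Using repeated squaring. 23 = 16 + 4 + 2 + 1 (binary 10111). Repeated squaring mod 73: 4^1 ≡ 4; 4^2 ≡ 4² = 16 ≡ 16; 4^4 ≡ 16² = 256 ≡ 37; 4^8 ≡ 37² = 1369 ≡ 55; 4^16 ≡ 55² = 3025 ≡ 32. Multiply: 4^23 = 4^16 × 4^4 × 4^2 × 4^1 ≡ 32 × 37 × 16 × 4 (mod 73): 32 × 37 = 1184 ≡ 16; 16 × 16 = 256 ≡ 37; 37 × 4 = 148 ≡ 2. So 4^23 ≡ 2 (mod 73).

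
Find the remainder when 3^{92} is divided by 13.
By Fermat: 3^{12} ≡ 1 (mod 13). 92 = 7×12 + 8. So 3^{92} ≡ 3^{8} ≡ 9 (mod 13)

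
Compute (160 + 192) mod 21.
16

(160 + 192) = 352
352 mod 21 = 16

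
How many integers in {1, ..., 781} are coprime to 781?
700

Prime factorization: 781 = 11 × 71
Using the formula φ(n) = n × Π(1 - 1/p) for each prime factor p:
φ(781) = 781 × (1 - 1/11) × (1 - 1/71)
φ(781) = 700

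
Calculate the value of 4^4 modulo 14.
4 = 4 (binary 100). Repeated squaring mod 14: 4^1 ≡ 4; 4^2 ≡ 4² = 16 ≡ 2; 4^4 ≡ 2² = 4 ≡ 4. So 4^4 ≡ 4 (mod 14).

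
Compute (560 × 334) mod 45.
20

(560 × 334) = 187040
187040 mod 45 = 20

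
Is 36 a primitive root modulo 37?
p - 1 = 36 has prime divisors 2, 3. Check 36^(36/q) mod 37 for each: 36^(36/2) = 36^18 ≡ 1, 36^(36/3) = 36^12 ≡ 1 (mod 37). Since 36^18 ≡ 1 (mod 37), the order of 36 divides 18 (in fact the order is 2) ≠ 36, so it is not a primitive root.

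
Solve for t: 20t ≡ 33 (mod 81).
30

Since gcd(20, 81) = 1 divides 33, a solution exists.
Multiply both sides by the inverse of 20 mod 81:
  20^(-1) mod 81 = 77
  x ≡ 77 × 33 ≡ 2541 ≡ 30 (mod 81)
Verification: 20 × 30 = 600 = 7 × 81 + 33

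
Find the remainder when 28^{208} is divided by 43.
By Fermat: 28^{42} ≡ 1 (mod 43). 208 = 4×42 + 40. So 28^{208} ≡ 28^{40} ≡ 13 (mod 43)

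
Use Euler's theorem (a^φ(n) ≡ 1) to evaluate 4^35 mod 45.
By Euler: 4^{24} ≡ 1 (mod 45) since gcd(4, 45) = 1. 35 = 1×24 + 11. So 4^{35} ≡ 4^{11} ≡ 34 (mod 45)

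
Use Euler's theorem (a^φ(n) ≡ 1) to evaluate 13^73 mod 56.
By Euler: 13^{24} ≡ 1 (mod 56) since gcd(13, 56) = 1. 73 = 3×24 + 1. So 13^{73} ≡ 13^{1} ≡ 13 (mod 56)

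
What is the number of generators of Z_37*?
Number of primitive roots mod 37 = φ(36) = 12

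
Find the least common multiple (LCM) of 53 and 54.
2862

First find GCD(53, 54) using the Euclidean algorithm:
53 = 0 × 54 + 53
54 = 1 × 53 + 1
53 = 53 × 1 + 0
GCD(53, 54) = 1

LCM formula: LCM(a, b) = (a × b) / GCD(a, b)
LCM(53, 54) = (53 × 54) / 1
LCM(53, 54) = 2862 / 1
LCM(53, 54) = 2862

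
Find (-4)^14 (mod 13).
Using Fermat: (-4)^{12} ≡ 1 (mod 13). 14 ≡ 2 (mod 12). So (-4)^{14} ≡ (-4)^{2} ≡ 3 (mod 13)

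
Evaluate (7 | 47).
(7/47) = 7^{23} mod 47 = 1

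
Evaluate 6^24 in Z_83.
Using repeated squaring. 24 = 16 + 8 (binary 11000). Repeated squaring mod 83: 6^1 ≡ 6; 6^2 ≡ 6² = 36 ≡ 36; 6^4 ≡ 36² = 1296 ≡ 51; 6^8 ≡ 51² = 2601 ≡ 28; 6^16 ≡ 28² = 784 ≡ 37. Multiply: 6^24 = 6^16 × 6^8 ≡ 37 × 28 (mod 83): 37 × 28 = 1036 ≡ 40. So 6^24 ≡ 40 (mod 83).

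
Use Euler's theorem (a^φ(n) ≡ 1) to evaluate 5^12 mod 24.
By Euler: 5^{8} ≡ 1 (mod 24) since gcd(5, 24) = 1. 12 = 1×8 + 4. So 5^{12} ≡ 5^{4} ≡ 1 (mod 24)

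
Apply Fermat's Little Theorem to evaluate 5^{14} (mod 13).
12

By Fermat's Little Theorem, a^(p-1) ≡ 1 (mod p) for prime p and gcd(a, p) = 1
Here p = 13, so 5^12 ≡ 1 (mod 13)
We can reduce the exponent: 14 mod 12 = 2
So 5^14 ≡ 5^2 (mod 13)
Computing: 5^2 mod 13 = 12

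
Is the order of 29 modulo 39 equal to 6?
Yes, ord_39(29) = 6.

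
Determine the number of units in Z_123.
80

Prime factorization: 123 = 3 × 41
Using the formula φ(n) = n × Π(1 - 1/p) for each prime factor p:
φ(123) = 123 × (1 - 1/3) × (1 - 1/41)
φ(123) = 80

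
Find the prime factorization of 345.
3 × 5 × 23

Divide by primes starting from smallest:
345 ÷ 3 = 115
115 ÷ 5 = 23
23 ÷ 23 = 1

345 = 3 × 5 × 23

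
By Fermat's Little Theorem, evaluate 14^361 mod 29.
By Fermat: 14^{28} ≡ 1 (mod 29). 361 ≡ 25 (mod 28). So 14^{361} ≡ 14^{25} ≡ 21 (mod 29)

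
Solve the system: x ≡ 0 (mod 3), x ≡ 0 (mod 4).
M = 3 × 4 = 12. M₁ = 4, y₁ ≡ 1 (mod 3). M₂ = 3, y₂ ≡ 3 (mod 4). x = 0×4×1 + 0×3×3 ≡ 0 (mod 12)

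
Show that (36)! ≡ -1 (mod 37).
(36)! mod 37 = 36. Since this equals -1 (mod 37), Wilson confirms 37 is prime.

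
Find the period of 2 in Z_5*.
Powers of 2 mod 5: 2^1≡2, 2^2≡4, 2^3≡3, 2^4≡1. Order = 4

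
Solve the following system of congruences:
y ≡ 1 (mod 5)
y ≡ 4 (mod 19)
61

Using the Chinese Remainder Theorem:
M = product of moduli = 95
For equation 1: M_1 = 19, 19 ≡ 4 (mod 5), inverse of 19 mod 5 is 4 (check: 4 × 4 = 16 ≡ 1 (mod 5))
For equation 2: M_2 = 5, 5 ≡ 5 (mod 19), inverse of 5 mod 19 is 4 (check: 5 × 4 = 20 ≡ 1 (mod 19))
Combine: y ≡ Σ r_i×M_i×(M_i⁻¹ mod m_i) = 1×19×4 + 4×5×4 = 76 + 80 = 156
156 mod 95 = 61
y ≡ 61 (mod 95)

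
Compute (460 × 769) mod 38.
36

(460 × 769) = 353740
353740 mod 38 = 36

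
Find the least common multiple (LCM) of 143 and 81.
11583

First find GCD(143, 81) using the Euclidean algorithm:
143 = 1 × 81 + 62
81 = 1 × 62 + 19
62 = 3 × 19 + 5
19 = 3 × 5 + 4
5 = 1 × 4 + 1
4 = 4 × 1 + 0
GCD(143, 81) = 1

LCM formula: LCM(a, b) = (a × b) / GCD(a, b)
LCM(143, 81) = (143 × 81) / 1
LCM(143, 81) = 11583 / 1
LCM(143, 81) = 11583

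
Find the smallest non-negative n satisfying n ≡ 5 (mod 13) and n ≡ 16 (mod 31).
M = 13 × 31 = 403. M₁ = 31, y₁ ≡ 8 (mod 13). M₂ = 13, y₂ ≡ 12 (mod 31). n = 5×31×8 + 16×13×12 ≡ 109 (mod 403)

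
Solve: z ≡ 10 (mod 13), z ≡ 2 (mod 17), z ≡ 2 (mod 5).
M = 13 × 17 × 5 = 1105. M₁ = 85, y₁ ≡ 2 (mod 13). M₂ = 65, y₂ ≡ 11 (mod 17). M₃ = 221, y₃ ≡ 1 (mod 5). z = 10×85×2 + 2×65×11 + 2×221×1 ≡ 257 (mod 1105)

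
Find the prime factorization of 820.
2^2 × 5 × 41

Divide by primes starting from smallest:
820 ÷ 2 = 410
410 ÷ 2 = 205
205 ÷ 5 = 41
41 ÷ 41 = 1

820 = 2^2 × 5 × 41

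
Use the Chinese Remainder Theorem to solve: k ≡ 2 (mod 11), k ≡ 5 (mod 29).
266

Using the Chinese Remainder Theorem:
M = product of moduli = 319
For equation 1: M_1 = 29, 29 ≡ 7 (mod 11), inverse of 29 mod 11 is 8 (check: 7 × 8 = 56 ≡ 1 (mod 11))
For equation 2: M_2 = 11, 11 ≡ 11 (mod 29), inverse of 11 mod 29 is 8 (check: 11 × 8 = 88 ≡ 1 (mod 29))
Combine: k ≡ Σ r_i×M_i×(M_i⁻¹ mod m_i) = 2×29×8 + 5×11×8 = 464 + 440 = 904
904 mod 319 = 266
k ≡ 266 (mod 319)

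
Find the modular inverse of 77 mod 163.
77^(-1) ≡ 36 (mod 163). Verification: 77 × 36 = 2772 ≡ 1 (mod 163)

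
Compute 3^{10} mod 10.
9

Using successive squaring:
Binary expansion of 10: 1010
Powers of 3 mod 10 (each is the square of the previous):
  3^1 ≡ 3 (mod 10)
  3^2 ≡ 3² = 9 ≡ 9 (mod 10)
  3^4 ≡ 9² = 81 ≡ 1 (mod 10)
  3^8 ≡ 1² = 1 ≡ 1 (mod 10)
10 = 8 + 2, so 3^10 = 3^8 × 3^2 ≡ 1 × 9 (mod 10)
Multiplying step by step:
  1 × 9 = 9 ≡ 9 (mod 10)
Result: 3^10 ≡ 9 (mod 10)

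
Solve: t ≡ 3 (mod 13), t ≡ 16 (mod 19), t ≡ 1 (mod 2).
M = 13 × 19 × 2 = 494. M₁ = 38, y₁ ≡ 12 (mod 13). M₂ = 26, y₂ ≡ 11 (mod 19). M₃ = 247, y₃ ≡ 1 (mod 2). t = 3×38×12 + 16×26×11 + 1×247×1 ≡ 263 (mod 494)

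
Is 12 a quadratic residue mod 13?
By Euler's criterion: 12^{6} ≡ 1 (mod 13). Since this equals 1, 12 is a QR.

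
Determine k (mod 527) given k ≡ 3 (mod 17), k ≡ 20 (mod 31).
20

Using the Chinese Remainder Theorem:
M = product of moduli = 527
For equation 1: M_1 = 31, 31 ≡ 14 (mod 17), inverse of 31 mod 17 is 11 (check: 14 × 11 = 154 ≡ 1 (mod 17))
For equation 2: M_2 = 17, 17 ≡ 17 (mod 31), inverse of 17 mod 31 is 11 (check: 17 × 11 = 187 ≡ 1 (mod 31))
Combine: k ≡ Σ r_i×M_i×(M_i⁻¹ mod m_i) = 3×31×11 + 20×17×11 = 1023 + 3740 = 4763
4763 mod 527 = 20
k ≡ 20 (mod 527)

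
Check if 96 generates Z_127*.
p - 1 = 126 has prime divisors 2, 3, 7. Check 96^(126/q) mod 127 for each: 96^(126/2) = 96^63 ≡ 126, 96^(126/3) = 96^42 ≡ 107, 96^(126/7) = 96^18 ≡ 2 (mod 127). None of these is 1, so 96 has order 126 = φ(127), so it is a primitive root mod 127.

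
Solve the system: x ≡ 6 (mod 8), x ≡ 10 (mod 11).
M = 8 × 11 = 88. M₁ = 11, y₁ ≡ 3 (mod 8). M₂ = 8, y₂ ≡ 7 (mod 11). x = 6×11×3 + 10×8×7 ≡ 54 (mod 88)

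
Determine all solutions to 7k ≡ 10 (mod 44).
14

Since gcd(7, 44) = 1 divides 10, a solution exists.
Multiply both sides by the inverse of 7 mod 44:
  7^(-1) mod 44 = 19
  x ≡ 19 × 10 ≡ 190 ≡ 14 (mod 44)
Verification: 7 × 14 = 98 = 2 × 44 + 10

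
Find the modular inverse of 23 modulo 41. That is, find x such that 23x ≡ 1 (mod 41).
25

Using Extended Euclidean Algorithm:
gcd(23, 41) = 1
Bezout coefficients: 23 × -16 + 41 × 9 = 1
So 23 × -16 ≡ 1 (mod 41)
The inverse is -16 mod 41 = 25
Verification: 23 × 25 = 575 = 14 × 41 + 1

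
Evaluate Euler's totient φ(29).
28

Prime factorization: 29 = 29
Using the formula φ(n) = n × Π(1 - 1/p) for each prime factor p:
φ(29) = 29 × (1 - 1/29)
φ(29) = 28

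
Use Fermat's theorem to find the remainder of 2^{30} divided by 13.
12

By Fermat's Little Theorem, a^(p-1) ≡ 1 (mod p) for prime p and gcd(a, p) = 1
Here p = 13, so 2^12 ≡ 1 (mod 13)
We can reduce the exponent: 30 mod 12 = 6
So 2^30 ≡ 2^6 (mod 13)
Computing: 2^6 mod 13 = 12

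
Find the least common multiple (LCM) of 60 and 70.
420

First find GCD(60, 70) using the Euclidean algorithm:
60 = 0 × 70 + 60
70 = 1 × 60 + 10
60 = 6 × 10 + 0
GCD(60, 70) = 10

LCM formula: LCM(a, b) = (a × b) / GCD(a, b)
LCM(60, 70) = (60 × 70) / 10
LCM(60, 70) = 4200 / 10
LCM(60, 70) = 420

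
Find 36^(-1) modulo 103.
83

Using Extended Euclidean Algorithm:
gcd(36, 103) = 1
Bezout coefficients: 36 × -20 + 103 × 7 = 1
So 36 × -20 ≡ 1 (mod 103)
The inverse is -20 mod 103 = 83
Verification: 36 × 83 = 2988 = 29 × 103 + 1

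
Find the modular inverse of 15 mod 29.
15^(-1) ≡ 2 (mod 29). Verification: 15 × 2 = 30 ≡ 1 (mod 29)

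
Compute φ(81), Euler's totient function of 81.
54

Prime factorization: 81 = 3^4
Using the formula φ(n) = n × Π(1 - 1/p) for each prime factor p:
φ(81) = 81 × (1 - 1/3)
φ(81) = 54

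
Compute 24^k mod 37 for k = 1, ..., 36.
g^1, g^2, ..., g^{36} mod 37: {24, 21, 23, 34, 2, 11, 5, 9, 31, 4, 22, 10, 18, 25, 8, 7, 20, 36, 13, 16, 14, 3, 35, 26, 32, 28, 6, 33, 15, 27, 19, 12, 29, 30, 17, 1}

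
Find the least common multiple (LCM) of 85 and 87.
7395

First find GCD(85, 87) using the Euclidean algorithm:
85 = 0 × 87 + 85
87 = 1 × 85 + 2
85 = 42 × 2 + 1
2 = 2 × 1 + 0
GCD(85, 87) = 1

LCM formula: LCM(a, b) = (a × b) / GCD(a, b)
LCM(85, 87) = (85 × 87) / 1
LCM(85, 87) = 7395 / 1
LCM(85, 87) = 7395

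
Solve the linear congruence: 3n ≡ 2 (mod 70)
24

Since gcd(3, 70) = 1 divides 2, a solution exists.
Multiply both sides by the inverse of 3 mod 70:
  3^(-1) mod 70 = 47
  x ≡ 47 × 2 ≡ 94 ≡ 24 (mod 70)
Verification: 3 × 24 = 72 = 1 × 70 + 2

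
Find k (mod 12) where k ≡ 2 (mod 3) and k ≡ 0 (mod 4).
M = 3 × 4 = 12. M₁ = 4, y₁ ≡ 1 (mod 3). M₂ = 3, y₂ ≡ 3 (mod 4). k = 2×4×1 + 0×3×3 ≡ 8 (mod 12)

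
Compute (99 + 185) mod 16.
12

(99 + 185) = 284
284 mod 16 = 12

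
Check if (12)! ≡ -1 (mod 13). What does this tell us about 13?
(12)! mod 13 = 12. Since this equals -1 (mod 13), Wilson confirms 13 is prime.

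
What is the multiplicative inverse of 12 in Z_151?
12^(-1) ≡ 63 (mod 151). Verification: 12 × 63 = 756 ≡ 1 (mod 151)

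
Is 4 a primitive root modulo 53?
No

To verify, check if 4^(52/q) ≢ 1 (mod 53) for each prime divisor q of 52
Divisors of 52 = 52: [1, 2, 4, 13, 26, 52]
  4^(52/2) = 4^26 ≡ 1 (mod 53)
  4^(52/13) = 4^4 ≡ 44 (mod 53)
Conclusion: 4 is not a primitive root modulo 53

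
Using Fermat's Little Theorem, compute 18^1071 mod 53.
By Fermat: 18^{52} ≡ 1 (mod 53). 1071 ≡ 31 (mod 52). So 18^{1071} ≡ 18^{31} ≡ 41 (mod 53)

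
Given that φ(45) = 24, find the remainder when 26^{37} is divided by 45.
By Euler: 26^{24} ≡ 1 (mod 45) since gcd(26, 45) = 1. 37 = 1×24 + 13. So 26^{37} ≡ 26^{13} ≡ 26 (mod 45)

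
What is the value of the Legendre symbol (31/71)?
(31/71) = 31^{35} mod 71 = -1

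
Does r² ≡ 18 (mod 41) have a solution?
By Euler's criterion: 18^{20} ≡ 1 (mod 41). Since this equals 1, 18 is a QR.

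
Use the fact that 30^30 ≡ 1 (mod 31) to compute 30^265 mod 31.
By Fermat: 30^{30} ≡ 1 (mod 31). 265 = 8×30 + 25. So 30^{265} ≡ 30^{25} ≡ 30 (mod 31)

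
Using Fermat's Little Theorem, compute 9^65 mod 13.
By Fermat: 9^{12} ≡ 1 (mod 13). 65 = 5×12 + 5. So 9^{65} ≡ 9^{5} ≡ 3 (mod 13)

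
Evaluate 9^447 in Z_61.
Using Fermat: 9^{60} ≡ 1 (mod 61). 447 ≡ 27 (mod 60). So 9^{447} ≡ 9^{27} ≡ 20 (mod 61)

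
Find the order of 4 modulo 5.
Powers of 4 mod 5: 4^1≡4, 4^2≡1. Order = 2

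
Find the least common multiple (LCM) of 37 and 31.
1147

First find GCD(37, 31) using the Euclidean algorithm:
37 = 1 × 31 + 6
31 = 5 × 6 + 1
6 = 6 × 1 + 0
GCD(37, 31) = 1

LCM formula: LCM(a, b) = (a × b) / GCD(a, b)
LCM(37, 31) = (37 × 31) / 1
LCM(37, 31) = 1147 / 1
LCM(37, 31) = 1147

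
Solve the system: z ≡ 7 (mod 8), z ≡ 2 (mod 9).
M = 8 × 9 = 72. M₁ = 9, y₁ ≡ 1 (mod 8). M₂ = 8, y₂ ≡ 8 (mod 9). z = 7×9×1 + 2×8×8 ≡ 47 (mod 72)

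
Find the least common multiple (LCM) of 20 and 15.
60

First find GCD(20, 15) using the Euclidean algorithm:
20 = 1 × 15 + 5
15 = 3 × 5 + 0
GCD(20, 15) = 5

LCM formula: LCM(a, b) = (a × b) / GCD(a, b)
LCM(20, 15) = (20 × 15) / 5
LCM(20, 15) = 300 / 5
LCM(20, 15) = 60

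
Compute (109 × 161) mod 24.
5

(109 × 161) = 17549
17549 mod 24 = 5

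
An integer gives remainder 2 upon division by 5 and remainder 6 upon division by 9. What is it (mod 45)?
M = 5 × 9 = 45. M₁ = 9, y₁ ≡ 4 (mod 5). M₂ = 5, y₂ ≡ 2 (mod 9). n = 2×9×4 + 6×5×2 ≡ 42 (mod 45). The smallest positive such number is 42.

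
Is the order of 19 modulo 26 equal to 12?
Yes, ord_26(19) = 12.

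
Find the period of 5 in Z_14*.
Powers of 5 mod 14: 5^1≡5, 5^2≡11, 5^3≡13, 5^4≡9, 5^5≡3, 5^6≡1. Order = 6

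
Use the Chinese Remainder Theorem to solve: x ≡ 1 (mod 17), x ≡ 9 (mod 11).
86

Using the Chinese Remainder Theorem:
M = product of moduli = 187
For equation 1: M_1 = 11, 11 ≡ 11 (mod 17), inverse of 11 mod 17 is 14 (check: 11 × 14 = 154 ≡ 1 (mod 17))
For equation 2: M_2 = 17, 17 ≡ 6 (mod 11), inverse of 17 mod 11 is 2 (check: 6 × 2 = 12 ≡ 1 (mod 11))
Combine: x ≡ Σ r_i×M_i×(M_i⁻¹ mod m_i) = 1×11×14 + 9×17×2 = 154 + 306 = 460
460 mod 187 = 86
x ≡ 86 (mod 187)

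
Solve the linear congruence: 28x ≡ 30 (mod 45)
30

Since gcd(28, 45) = 1 divides 30, a solution exists.
Multiply both sides by the inverse of 28 mod 45:
  28^(-1) mod 45 = 37
  x ≡ 37 × 30 ≡ 1110 ≡ 30 (mod 45)
Verification: 28 × 30 = 840 = 18 × 45 + 30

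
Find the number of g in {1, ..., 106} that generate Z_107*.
Number of primitive roots mod 107 = φ(106) = 52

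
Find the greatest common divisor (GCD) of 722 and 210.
2

Using the Euclidean algorithm:
722 = 3 × 210 + 92
210 = 2 × 92 + 26
92 = 3 × 26 + 14
26 = 1 × 14 + 12
14 = 1 × 12 + 2
12 = 6 × 2 + 0

GCD(722, 210) = 2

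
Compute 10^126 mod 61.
Using Fermat: 10^{60} ≡ 1 (mod 61). 126 ≡ 6 (mod 60). So 10^{126} ≡ 10^{6} ≡ 27 (mod 61)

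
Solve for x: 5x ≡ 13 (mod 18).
17

Since gcd(5, 18) = 1 divides 13, a solution exists.
Multiply both sides by the inverse of 5 mod 18:
  5^(-1) mod 18 = 11
  x ≡ 11 × 13 ≡ 143 ≡ 17 (mod 18)
Verification: 5 × 17 = 85 = 4 × 18 + 13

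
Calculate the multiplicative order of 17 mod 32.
Powers of 17 mod 32: 17^1≡17, 17^2≡1. Order = 2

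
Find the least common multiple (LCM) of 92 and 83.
7636

First find GCD(92, 83) using the Euclidean algorithm:
92 = 1 × 83 + 9
83 = 9 × 9 + 2
9 = 4 × 2 + 1
2 = 2 × 1 + 0
GCD(92, 83) = 1

LCM formula: LCM(a, b) = (a × b) / GCD(a, b)
LCM(92, 83) = (92 × 83) / 1
LCM(92, 83) = 7636 / 1
LCM(92, 83) = 7636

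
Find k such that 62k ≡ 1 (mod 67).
62^(-1) ≡ 40 (mod 67). Verification: 62 × 40 = 2480 ≡ 1 (mod 67)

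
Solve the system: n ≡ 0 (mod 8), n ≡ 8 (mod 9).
M = 8 × 9 = 72. M₁ = 9, y₁ ≡ 1 (mod 8). M₂ = 8, y₂ ≡ 8 (mod 9). n = 0×9×1 + 8×8×8 ≡ 8 (mod 72)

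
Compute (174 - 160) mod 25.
14

(174 - 160) = 14
14 mod 25 = 14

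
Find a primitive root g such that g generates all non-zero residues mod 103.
p - 1 = 102 has prime divisors 2, 3, 17. h is a primitive root mod 103 iff h^(102/q) ≢ 1 (mod 103) for each such q.
h = 2: 2^51 ≡ 1, 2^34 ≡ 46, 2^6 ≡ 64 (mod 103); 2^51 ≡ 1, so not a primitive root.
h = 3: 3^51 ≡ 102, 3^34 ≡ 1, 3^6 ≡ 8 (mod 103); 3^34 ≡ 1, so not a primitive root.
h = 4: 4^51 ≡ 1, 4^34 ≡ 56, 4^6 ≡ 79 (mod 103); 4^51 ≡ 1, so not a primitive root.
h = 5: 5^51 ≡ 102, 5^34 ≡ 56, 5^6 ≡ 72 (mod 103); none is 1, so 5 has order 102 and is a primitive root.
The smallest primitive root mod 103 is g = 5.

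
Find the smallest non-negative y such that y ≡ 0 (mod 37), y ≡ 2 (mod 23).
370

Using the Chinese Remainder Theorem:
M = product of moduli = 851
For equation 1: M_1 = 23, 23 ≡ 23 (mod 37), inverse of 23 mod 37 is 29 (check: 23 × 29 = 667 ≡ 1 (mod 37))
For equation 2: M_2 = 37, 37 ≡ 14 (mod 23), inverse of 37 mod 23 is 5 (check: 14 × 5 = 70 ≡ 1 (mod 23))
Combine: y ≡ Σ r_i×M_i×(M_i⁻¹ mod m_i) = 0×23×29 + 2×37×5 = 0 + 370 = 370
370 mod 851 = 370
y ≡ 370 (mod 851)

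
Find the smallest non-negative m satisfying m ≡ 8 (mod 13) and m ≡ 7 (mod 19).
M = 13 × 19 = 247. M₁ = 19, y₁ ≡ 11 (mod 13). M₂ = 13, y₂ ≡ 3 (mod 19). m = 8×19×11 + 7×13×3 ≡ 216 (mod 247)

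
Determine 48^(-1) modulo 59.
48^(-1) ≡ 16 (mod 59). Verification: 48 × 16 = 768 ≡ 1 (mod 59)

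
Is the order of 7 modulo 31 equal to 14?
No, the actual order is 15, not 14.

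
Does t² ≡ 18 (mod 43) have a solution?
By Euler's criterion: 18^{21} ≡ 42 (mod 43). Since this equals -1 (≡ 42), 18 is not a QR.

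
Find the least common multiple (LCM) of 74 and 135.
9990

First find GCD(74, 135) using the Euclidean algorithm:
74 = 0 × 135 + 74
135 = 1 × 74 + 61
74 = 1 × 61 + 13
61 = 4 × 13 + 9
13 = 1 × 9 + 4
9 = 2 × 4 + 1
4 = 4 × 1 + 0
GCD(74, 135) = 1

LCM formula: LCM(a, b) = (a × b) / GCD(a, b)
LCM(74, 135) = (74 × 135) / 1
LCM(74, 135) = 9990 / 1
LCM(74, 135) = 9990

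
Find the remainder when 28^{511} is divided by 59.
By Fermat: 28^{58} ≡ 1 (mod 59). 511 = 8×58 + 47. So 28^{511} ≡ 28^{47} ≡ 25 (mod 59)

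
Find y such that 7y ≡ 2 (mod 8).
6

Since gcd(7, 8) = 1 divides 2, a solution exists.
Multiply both sides by the inverse of 7 mod 8:
  7^(-1) mod 8 = 7
  x ≡ 7 × 2 ≡ 14 ≡ 6 (mod 8)
Verification: 7 × 6 = 42 = 5 × 8 + 2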